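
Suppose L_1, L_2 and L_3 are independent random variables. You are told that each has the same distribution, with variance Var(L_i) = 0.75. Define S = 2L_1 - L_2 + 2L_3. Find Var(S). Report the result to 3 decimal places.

By independence, Var(S) = (2)²Var(L_1) + (-1)²Var(L_2) + (2)²Var(L_3)
= (2)²·0.75 + (-1)²·0.75 + (2)²·0.75 = 6.75

6.750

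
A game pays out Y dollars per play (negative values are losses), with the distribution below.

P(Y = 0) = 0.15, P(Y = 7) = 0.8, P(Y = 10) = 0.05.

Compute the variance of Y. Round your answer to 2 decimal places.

E[Y] = (0)(0.15) + (7)(0.8) + (10)(0.05) = 6.1
E[Y²] = (0)²(0.15) + (7)²(0.8) + (10)²(0.05) = 44.2
V(Y) = E[Y²] − (E[Y])² = 44.2 − (6.1)² = 6.99

6.99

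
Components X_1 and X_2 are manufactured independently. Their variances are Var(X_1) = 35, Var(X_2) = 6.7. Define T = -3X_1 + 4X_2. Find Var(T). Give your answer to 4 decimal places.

422.2000

By independence, Var(T) = (-3)²Var(X_1) + (4)²Var(X_2)
= (-3)²·35 + (4)²·6.7 = 422.2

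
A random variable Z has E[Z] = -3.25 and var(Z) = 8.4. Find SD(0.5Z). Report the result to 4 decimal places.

1.4491

var(0.5Z) = (0.5)²·8.4 = 2.1
SD(0.5Z) = √2.1 ≈ 1.4491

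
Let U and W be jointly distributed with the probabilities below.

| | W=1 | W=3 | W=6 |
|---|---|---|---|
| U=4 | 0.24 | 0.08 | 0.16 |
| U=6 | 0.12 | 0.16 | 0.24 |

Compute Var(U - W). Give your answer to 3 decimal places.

4.886

E[U] = 5.04,  E[W] = 3.48,  E[UW] = 18
Var(U) = 26.4 − (5.04)² = 0.9984;  Var(W) = 16.92 − (3.48)² = 4.8096
cov(U,W) = 18 − (5.04)(3.48) = 0.4608
Var(U - W) = (1)²·0.9984 + (-1)²·4.8096 + 2·(1)·(-1)·0.4608 = 4.8864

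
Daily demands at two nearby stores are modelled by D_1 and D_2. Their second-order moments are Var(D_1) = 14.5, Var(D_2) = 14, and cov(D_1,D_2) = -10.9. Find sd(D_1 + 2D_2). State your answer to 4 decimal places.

5.1865

Var(D_1 + 2D_2) = (1)²·Var(D_1) + (2)²·Var(D_2) + 2·(1)·(2)·cov(D_1,D_2)
= 1·14.5 + 4·14 + 4·-10.9 = 26.9
sd(D_1 + 2D_2) = √26.9 ≈ 5.1865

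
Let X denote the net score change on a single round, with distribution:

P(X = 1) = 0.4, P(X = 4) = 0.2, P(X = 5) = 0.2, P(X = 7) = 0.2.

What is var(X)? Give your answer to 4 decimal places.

E[X] = (1)(0.4) + (4)(0.2) + (5)(0.2) + (7)(0.2) = 3.6
E[X²] = (1)²(0.4) + (4)²(0.2) + (5)²(0.2) + (7)²(0.2) = 18.4
var(X) = E[X²] − (E[X])² = 18.4 − (3.6)² = 5.44

5.4400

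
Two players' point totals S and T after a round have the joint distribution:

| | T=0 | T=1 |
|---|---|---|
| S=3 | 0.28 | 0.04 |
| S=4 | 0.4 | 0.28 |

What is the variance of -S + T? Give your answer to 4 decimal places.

E[S] = 3.68,  E[T] = 0.32,  E[ST] = 1.24
Var(S) = 13.76 − (3.68)² = 0.2176;  Var(T) = 0.32 − (0.32)² = 0.2176
cov(S,T) = 1.24 − (3.68)(0.32) = 0.0624
Var(-S + T) = (-1)²·0.2176 + (1)²·0.2176 + 2·(-1)·(1)·0.0624 = 0.3104

0.3104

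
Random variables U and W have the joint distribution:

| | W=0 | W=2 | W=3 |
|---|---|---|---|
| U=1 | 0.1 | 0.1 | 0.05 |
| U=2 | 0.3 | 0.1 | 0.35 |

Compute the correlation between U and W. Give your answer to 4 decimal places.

E[U] = 1.75,  E[W] = 1.6
E[UW] = 2.85
Cov(U,W) = E[UW] − E[U]E[W] = 2.85 − (1.75)(1.6) = 0.05
Var(U) = 0.1875,  Var(W) = 1.84
ρ = 0.05 / √(0.1875·1.84) ≈ 0.0851

0.0851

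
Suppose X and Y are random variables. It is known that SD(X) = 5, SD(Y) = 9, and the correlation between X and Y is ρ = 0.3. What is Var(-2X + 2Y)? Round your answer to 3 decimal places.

316.000

Var(X) = (5)² = 25;  Var(Y) = (9)² = 81
cov(X,Y) = ρ·SD(X)·SD(Y) = 0.3·5·9 = 13.5
Var(-2X + 2Y) = (-2)²·Var(X) + (2)²·Var(Y) + 2·(-2)·(2)·cov(X,Y)
= 4·25 + 4·81 + -8·13.5 = 316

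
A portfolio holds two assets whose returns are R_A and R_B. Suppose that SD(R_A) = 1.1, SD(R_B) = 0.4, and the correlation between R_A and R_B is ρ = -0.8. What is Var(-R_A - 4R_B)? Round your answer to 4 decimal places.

0.9540

Var(R_A) = (1.1)² = 1.21;  Var(R_B) = (0.4)² = 0.16
cov(R_A,R_B) = ρ·SD(R_A)·SD(R_B) = -0.8·1.1·0.4 = -0.352
Var(-R_A - 4R_B) = (-1)²·Var(R_A) + (-4)²·Var(R_B) + 2·(-1)·(-4)·cov(R_A,R_B)
= 1·1.21 + 16·0.16 + 8·-0.352 = 0.954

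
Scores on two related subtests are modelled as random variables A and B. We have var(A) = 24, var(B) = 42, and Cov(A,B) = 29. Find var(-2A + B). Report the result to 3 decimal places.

22.000

var(-2A + B) = (-2)²·var(A) + (1)²·var(B) + 2·(-2)·(1)·Cov(A,B)
= 4·24 + 1·42 + -4·29 = 22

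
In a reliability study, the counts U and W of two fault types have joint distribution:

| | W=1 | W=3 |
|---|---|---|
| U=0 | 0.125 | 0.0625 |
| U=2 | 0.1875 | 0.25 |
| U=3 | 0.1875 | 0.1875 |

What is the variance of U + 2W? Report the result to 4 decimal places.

E[U] = 2,  E[W] = 2,  E[UW] = 4.125
V(U) = 5.125 − (2)² = 1.125;  V(W) = 5 − (2)² = 1
cov(U,W) = 4.125 − (2)(2) = 0.125
V(U + 2W) = (1)²·1.125 + (2)²·1 + 2·(1)·(2)·0.125 = 5.625

5.6250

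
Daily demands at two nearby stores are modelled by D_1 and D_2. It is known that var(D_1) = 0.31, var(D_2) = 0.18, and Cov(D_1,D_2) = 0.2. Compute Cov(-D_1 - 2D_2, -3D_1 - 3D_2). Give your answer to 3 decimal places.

Cov(-D_1 - 2D_2, -3D_1 - 3D_2) = (-1)(-3)var(D_1) + (-2)(-3)var(D_2) + [(-1)(-3) + (-2)(-3)]Cov(D_1,D_2)
= 3·0.31 + 6·0.18 + 9·0.2 = 3.81

3.810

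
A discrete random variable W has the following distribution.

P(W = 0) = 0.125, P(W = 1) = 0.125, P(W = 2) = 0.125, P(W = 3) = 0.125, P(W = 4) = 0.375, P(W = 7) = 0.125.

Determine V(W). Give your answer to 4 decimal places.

4.1094

E[W] = (0)(0.125) + (1)(0.125) + (2)(0.125) + (3)(0.125) + (4)(0.375) + (7)(0.125) = 3.125
E[W²] = (0)²(0.125) + (1)²(0.125) + (2)²(0.125) + (3)²(0.125) + (4)²(0.375) + (7)²(0.125) = 13.875
V(W) = E[W²] − (E[W])² = 13.875 − (3.125)² = 4.109375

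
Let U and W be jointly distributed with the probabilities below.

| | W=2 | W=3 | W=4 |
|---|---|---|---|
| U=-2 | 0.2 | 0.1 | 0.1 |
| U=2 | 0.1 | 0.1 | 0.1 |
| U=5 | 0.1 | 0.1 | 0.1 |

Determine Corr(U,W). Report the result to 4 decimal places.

E[U] = 1.3,  E[W] = 2.9
E[UW] = 4.1
Cov(U,W) = E[UW] − E[U]E[W] = 4.1 − (1.3)(2.9) = 0.33
var(U) = 8.61,  var(W) = 0.69
ρ = 0.33 / √(8.61·0.69) ≈ 0.1354

0.1354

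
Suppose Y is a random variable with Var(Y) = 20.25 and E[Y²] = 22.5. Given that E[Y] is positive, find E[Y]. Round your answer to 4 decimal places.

1.5000

(E[Y])² = E[Y²] − Var(Y) = 22.5 − 20.25 = 2.25
E[Y] = √2.25 = 1.5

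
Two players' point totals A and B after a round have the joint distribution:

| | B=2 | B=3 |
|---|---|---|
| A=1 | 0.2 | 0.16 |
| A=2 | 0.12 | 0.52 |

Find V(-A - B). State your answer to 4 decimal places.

E[A] = 1.64,  E[B] = 2.68,  E[AB] = 4.48
V(A) = 2.92 − (1.64)² = 0.2304;  V(B) = 7.4 − (2.68)² = 0.2176
Cov(A,B) = 4.48 − (1.64)(2.68) = 0.0848
V(-A - B) = (-1)²·0.2304 + (-1)²·0.2176 + 2·(-1)·(-1)·0.0848 = 0.6176

0.6176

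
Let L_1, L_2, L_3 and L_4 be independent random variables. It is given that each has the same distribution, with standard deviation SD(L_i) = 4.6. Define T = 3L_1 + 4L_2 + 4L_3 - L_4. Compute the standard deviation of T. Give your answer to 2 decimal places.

29.81

var(L_i) = (4.6)² = 21.16
By independence, var(T) = (3)²var(L_1) + (4)²var(L_2) + (4)²var(L_3) + (-1)²var(L_4)
= (3)²·21.16 + (4)²·21.16 + (4)²·21.16 + (-1)²·21.16 = 888.72
SD(T) = √888.72 ≈ 29.81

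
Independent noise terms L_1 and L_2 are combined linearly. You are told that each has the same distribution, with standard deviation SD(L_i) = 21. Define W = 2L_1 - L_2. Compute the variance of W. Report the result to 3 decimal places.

2205.000

Var(L_i) = (21)² = 441
By independence, Var(W) = (2)²Var(L_1) + (-1)²Var(L_2)
= (2)²·441 + (-1)²·441 = 2205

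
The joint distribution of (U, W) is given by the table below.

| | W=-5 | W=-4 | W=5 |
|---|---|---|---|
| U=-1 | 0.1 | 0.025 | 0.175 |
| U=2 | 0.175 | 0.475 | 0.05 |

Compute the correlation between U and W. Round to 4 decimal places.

E[U] = 1.1,  E[W] = -2.25
E[UW] = -5.325
cov(U,W) = E[UW] − E[U]E[W] = -5.325 − (1.1)(-2.25) = -2.85
Var(U) = 1.89,  Var(W) = 15.4375
ρ = -2.85 / √(1.89·15.4375) ≈ -0.5276

-0.5276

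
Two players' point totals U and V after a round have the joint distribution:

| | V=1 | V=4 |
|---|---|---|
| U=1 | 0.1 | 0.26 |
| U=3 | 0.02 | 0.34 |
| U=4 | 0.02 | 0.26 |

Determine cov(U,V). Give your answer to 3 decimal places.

0.355

E[U] = 2.56,  E[V] = 3.58
E[UV] = 9.52
cov(U,V) = E[UV] − E[U]E[V] = 9.52 − (2.56)(3.58) = 0.3552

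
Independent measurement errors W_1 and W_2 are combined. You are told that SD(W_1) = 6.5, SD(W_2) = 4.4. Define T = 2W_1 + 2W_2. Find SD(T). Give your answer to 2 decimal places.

Var(W_1) = 42.25, Var(W_2) = 19.36
By independence, Var(T) = (2)²Var(W_1) + (2)²Var(W_2)
= (2)²·42.25 + (2)²·19.36 = 246.44
SD(T) = √246.44 ≈ 15.70

15.70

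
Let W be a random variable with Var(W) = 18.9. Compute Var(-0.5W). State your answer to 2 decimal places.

Var(-0.5W) = (-0.5)²·Var(W) = 0.25·18.9 = 4.725

4.73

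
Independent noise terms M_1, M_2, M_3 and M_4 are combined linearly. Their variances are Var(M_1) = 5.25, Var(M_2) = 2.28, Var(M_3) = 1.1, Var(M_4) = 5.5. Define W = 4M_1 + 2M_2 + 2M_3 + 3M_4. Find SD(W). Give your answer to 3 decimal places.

12.125

By independence, Var(W) = (4)²Var(M_1) + (2)²Var(M_2) + (2)²Var(M_3) + (3)²Var(M_4)
= (4)²·5.25 + (2)²·2.28 + (2)²·1.1 + (3)²·5.5 = 147.02
SD(W) = √147.02 ≈ 12.125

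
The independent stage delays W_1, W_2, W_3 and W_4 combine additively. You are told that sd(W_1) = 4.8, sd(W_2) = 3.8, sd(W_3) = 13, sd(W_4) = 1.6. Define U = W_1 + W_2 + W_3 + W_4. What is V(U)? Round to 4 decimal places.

V(W_1) = 23.04, V(W_2) = 14.44, V(W_3) = 169, V(W_4) = 2.56
By independence, V(U) = (1)²V(W_1) + (1)²V(W_2) + (1)²V(W_3) + (1)²V(W_4)
= (1)²·23.04 + (1)²·14.44 + (1)²·169 + (1)²·2.56 = 209.04

209.0400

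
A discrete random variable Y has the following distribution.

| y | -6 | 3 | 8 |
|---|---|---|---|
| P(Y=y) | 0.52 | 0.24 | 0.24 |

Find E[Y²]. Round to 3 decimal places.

E[Y²] = (-6)²(0.52) + (3)²(0.24) + (8)²(0.24) = 36.24

36.240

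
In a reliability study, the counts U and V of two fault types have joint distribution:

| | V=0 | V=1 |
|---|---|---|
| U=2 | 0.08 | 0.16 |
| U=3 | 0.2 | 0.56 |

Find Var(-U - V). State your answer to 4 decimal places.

0.4096

E[U] = 2.76,  E[V] = 0.72,  E[UV] = 2
Var(U) = 7.8 − (2.76)² = 0.1824;  Var(V) = 0.72 − (0.72)² = 0.2016
cov(U,V) = 2 − (2.76)(0.72) = 0.0128
Var(-U - V) = (-1)²·0.1824 + (-1)²·0.2016 + 2·(-1)·(-1)·0.0128 = 0.4096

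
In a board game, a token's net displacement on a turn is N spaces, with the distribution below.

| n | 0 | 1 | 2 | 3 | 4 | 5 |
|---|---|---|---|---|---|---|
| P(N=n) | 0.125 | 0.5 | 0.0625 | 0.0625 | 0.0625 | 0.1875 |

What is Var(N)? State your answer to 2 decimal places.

3.00

E[N] = (0)(0.125) + (1)(0.5) + (2)(0.0625) + (3)(0.0625) + (4)(0.0625) + (5)(0.1875) = 2
E[N²] = (0)²(0.125) + (1)²(0.5) + (2)²(0.0625) + (3)²(0.0625) + (4)²(0.0625) + (5)²(0.1875) = 7
Var(N) = E[N²] − (E[N])² = 7 − (2)² = 3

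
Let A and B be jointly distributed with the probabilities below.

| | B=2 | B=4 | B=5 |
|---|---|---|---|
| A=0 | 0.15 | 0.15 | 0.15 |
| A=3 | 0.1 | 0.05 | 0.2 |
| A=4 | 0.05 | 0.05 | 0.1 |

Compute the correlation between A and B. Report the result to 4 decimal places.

0.1271

E[A] = 1.85,  E[B] = 3.85
E[AB] = 7.4
Cov(A,B) = E[AB] − E[A]E[B] = 7.4 − (1.85)(3.85) = 0.2775
V(A) = 2.9275,  V(B) = 1.6275
ρ = 0.2775 / √(2.9275·1.6275) ≈ 0.1271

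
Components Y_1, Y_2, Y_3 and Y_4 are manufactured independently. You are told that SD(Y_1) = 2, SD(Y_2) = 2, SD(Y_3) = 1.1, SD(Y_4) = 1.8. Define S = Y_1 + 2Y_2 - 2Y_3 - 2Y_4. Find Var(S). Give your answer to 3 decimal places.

37.800

Var(Y_1) = 4, Var(Y_2) = 4, Var(Y_3) = 1.21, Var(Y_4) = 3.24
By independence, Var(S) = (1)²Var(Y_1) + (2)²Var(Y_2) + (-2)²Var(Y_3) + (-2)²Var(Y_4)
= (1)²·4 + (2)²·4 + (-2)²·1.21 + (-2)²·3.24 = 37.8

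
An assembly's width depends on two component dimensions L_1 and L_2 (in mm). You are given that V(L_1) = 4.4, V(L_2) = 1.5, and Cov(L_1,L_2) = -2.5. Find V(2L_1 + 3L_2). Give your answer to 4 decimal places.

V(2L_1 + 3L_2) = (2)²·V(L_1) + (3)²·V(L_2) + 2·(2)·(3)·Cov(L_1,L_2)
= 4·4.4 + 9·1.5 + 12·-2.5 = 1.1

1.1000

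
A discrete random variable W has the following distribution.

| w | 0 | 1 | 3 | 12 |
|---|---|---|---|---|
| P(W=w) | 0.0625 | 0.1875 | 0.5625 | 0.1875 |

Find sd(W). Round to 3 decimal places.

E[W] = (0)(0.0625) + (1)(0.1875) + (3)(0.5625) + (12)(0.1875) = 4.125
E[W²] = (0)²(0.0625) + (1)²(0.1875) + (3)²(0.5625) + (12)²(0.1875) = 32.25
Var(W) = E[W²] − (E[W])² = 32.25 − (4.125)² = 15.234375
sd(W) = √15.234375 ≈ 3.903

3.903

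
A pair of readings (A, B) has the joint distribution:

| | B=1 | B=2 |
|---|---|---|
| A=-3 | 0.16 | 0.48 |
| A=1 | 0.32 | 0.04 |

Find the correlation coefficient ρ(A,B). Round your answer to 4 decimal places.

E[A] = -1.56,  E[B] = 1.52
E[AB] = -2.96
cov(A,B) = E[AB] − E[A]E[B] = -2.96 − (-1.56)(1.52) = -0.5888
var(A) = 3.6864,  var(B) = 0.2496
ρ = -0.5888 / √(3.6864·0.2496) ≈ -0.6138

-0.6138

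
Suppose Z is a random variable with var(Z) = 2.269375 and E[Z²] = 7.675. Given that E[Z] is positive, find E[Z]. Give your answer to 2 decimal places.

2.33

(E[Z])² = E[Z²] − var(Z) = 7.675 − 2.269375 = 5.405625
E[Z] = √5.405625 = 2.325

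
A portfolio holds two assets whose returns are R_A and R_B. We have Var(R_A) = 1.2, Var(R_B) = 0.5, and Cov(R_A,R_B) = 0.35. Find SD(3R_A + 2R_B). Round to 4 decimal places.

4.1231

Var(3R_A + 2R_B) = (3)²·Var(R_A) + (2)²·Var(R_B) + 2·(3)·(2)·Cov(R_A,R_B)
= 9·1.2 + 4·0.5 + 12·0.35 = 17
SD(3R_A + 2R_B) = √17 ≈ 4.1231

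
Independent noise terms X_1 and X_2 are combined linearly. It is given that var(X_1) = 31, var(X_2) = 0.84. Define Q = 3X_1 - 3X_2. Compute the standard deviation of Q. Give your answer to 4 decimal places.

By independence, var(Q) = (3)²var(X_1) + (-3)²var(X_2)
= (3)²·31 + (-3)²·0.84 = 286.56
σ(Q) = √286.56 ≈ 16.9281

16.9281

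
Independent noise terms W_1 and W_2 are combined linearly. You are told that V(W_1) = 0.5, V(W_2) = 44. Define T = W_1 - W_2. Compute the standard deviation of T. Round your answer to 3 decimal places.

By independence, V(T) = (1)²V(W_1) + (-1)²V(W_2)
= (1)²·0.5 + (-1)²·44 = 44.5
SD(T) = √44.5 ≈ 6.671

6.671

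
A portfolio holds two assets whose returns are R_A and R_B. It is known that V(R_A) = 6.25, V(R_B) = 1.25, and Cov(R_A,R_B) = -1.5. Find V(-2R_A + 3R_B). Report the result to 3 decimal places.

54.250

V(-2R_A + 3R_B) = (-2)²·V(R_A) + (3)²·V(R_B) + 2·(-2)·(3)·Cov(R_A,R_B)
= 4·6.25 + 9·1.25 + -12·-1.5 = 54.25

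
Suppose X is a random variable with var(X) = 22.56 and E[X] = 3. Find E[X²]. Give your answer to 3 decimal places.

31.560

E[X²] = var(X) + (E[X])² = 22.56 + (3)² = 31.56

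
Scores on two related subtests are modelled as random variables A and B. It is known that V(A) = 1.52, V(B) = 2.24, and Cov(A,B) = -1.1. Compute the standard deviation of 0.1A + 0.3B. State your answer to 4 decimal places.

V(0.1A + 0.3B) = (0.1)²·V(A) + (0.3)²·V(B) + 2·(0.1)·(0.3)·Cov(A,B)
= 0.01·1.52 + 0.09·2.24 + 0.06·-1.1 = 0.1508
SD(0.1A + 0.3B) = √0.1508 ≈ 0.3883

0.3883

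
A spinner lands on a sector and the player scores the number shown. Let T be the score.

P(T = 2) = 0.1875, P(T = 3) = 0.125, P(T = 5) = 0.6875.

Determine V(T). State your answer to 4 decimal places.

1.5273

E[T] = (2)(0.1875) + (3)(0.125) + (5)(0.6875) = 4.1875
E[T²] = (2)²(0.1875) + (3)²(0.125) + (5)²(0.6875) = 19.0625
V(T) = E[T²] − (E[T])² = 19.0625 − (4.1875)² = 1.52734375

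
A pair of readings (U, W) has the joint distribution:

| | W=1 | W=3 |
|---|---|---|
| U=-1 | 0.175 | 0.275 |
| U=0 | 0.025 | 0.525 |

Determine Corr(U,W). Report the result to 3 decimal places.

0.427

E[U] = -0.45,  E[W] = 2.6
E[UW] = -1
cov(U,W) = E[UW] − E[U]E[W] = -1 − (-0.45)(2.6) = 0.17
Var(U) = 0.2475,  Var(W) = 0.64
ρ = 0.17 / √(0.2475·0.64) ≈ 0.427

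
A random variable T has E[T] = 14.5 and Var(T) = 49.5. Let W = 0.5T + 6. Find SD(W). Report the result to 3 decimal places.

Var(0.5T + 6) = (0.5)²·49.5 = 12.375
SD(W) = √12.375 ≈ 3.518

3.518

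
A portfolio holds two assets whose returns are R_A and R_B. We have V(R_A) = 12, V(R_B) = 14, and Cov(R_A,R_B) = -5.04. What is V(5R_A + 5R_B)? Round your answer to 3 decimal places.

398.000

V(5R_A + 5R_B) = (5)²·V(R_A) + (5)²·V(R_B) + 2·(5)·(5)·Cov(R_A,R_B)
= 25·12 + 25·14 + 50·-5.04 = 398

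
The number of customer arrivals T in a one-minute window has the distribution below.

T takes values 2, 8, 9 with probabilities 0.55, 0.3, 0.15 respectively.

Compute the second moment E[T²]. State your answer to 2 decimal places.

E[T²] = (2)²(0.55) + (8)²(0.3) + (9)²(0.15) = 33.55

33.55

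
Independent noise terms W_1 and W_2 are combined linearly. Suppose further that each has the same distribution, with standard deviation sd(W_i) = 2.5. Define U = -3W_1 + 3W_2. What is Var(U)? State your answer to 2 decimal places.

112.50

Var(W_i) = (2.5)² = 6.25
By independence, Var(U) = (-3)²Var(W_1) + (3)²Var(W_2)
= (-3)²·6.25 + (3)²·6.25 = 112.5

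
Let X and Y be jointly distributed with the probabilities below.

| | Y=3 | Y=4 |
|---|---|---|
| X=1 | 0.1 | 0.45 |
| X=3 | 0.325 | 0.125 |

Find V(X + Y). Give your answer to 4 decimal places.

E[X] = 1.9,  E[Y] = 3.575,  E[XY] = 6.525
V(X) = 4.6 − (1.9)² = 0.99;  V(Y) = 13.025 − (3.575)² = 0.244375
Cov(X,Y) = 6.525 − (1.9)(3.575) = -0.2675
V(X + Y) = (1)²·0.99 + (1)²·0.244375 + 2·(1)·(1)·-0.2675 = 0.699375

0.6994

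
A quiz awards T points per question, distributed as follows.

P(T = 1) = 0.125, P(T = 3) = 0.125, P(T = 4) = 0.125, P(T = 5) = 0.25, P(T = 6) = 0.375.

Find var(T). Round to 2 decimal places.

E[T] = (1)(0.125) + (3)(0.125) + (4)(0.125) + (5)(0.25) + (6)(0.375) = 4.5
E[T²] = (1)²(0.125) + (3)²(0.125) + (4)²(0.125) + (5)²(0.25) + (6)²(0.375) = 23
var(T) = E[T²] − (E[T])² = 23 − (4.5)² = 2.75

2.75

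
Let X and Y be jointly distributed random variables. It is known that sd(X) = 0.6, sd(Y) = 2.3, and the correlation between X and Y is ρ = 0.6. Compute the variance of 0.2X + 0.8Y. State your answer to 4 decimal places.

Var(X) = (0.6)² = 0.36;  Var(Y) = (2.3)² = 5.29
Cov(X,Y) = ρ·sd(X)·sd(Y) = 0.6·0.6·2.3 = 0.828
Var(0.2X + 0.8Y) = (0.2)²·Var(X) + (0.8)²·Var(Y) + 2·(0.2)·(0.8)·Cov(X,Y)
= 0.04·0.36 + 0.64·5.29 + 0.32·0.828 = 3.66496

3.6650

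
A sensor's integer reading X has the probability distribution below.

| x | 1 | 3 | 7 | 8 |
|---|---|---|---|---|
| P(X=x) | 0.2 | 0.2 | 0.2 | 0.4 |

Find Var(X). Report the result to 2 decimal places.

8.24

E[X] = (1)(0.2) + (3)(0.2) + (7)(0.2) + (8)(0.4) = 5.4
E[X²] = (1)²(0.2) + (3)²(0.2) + (7)²(0.2) + (8)²(0.4) = 37.4
Var(X) = E[X²] − (E[X])² = 37.4 − (5.4)² = 8.24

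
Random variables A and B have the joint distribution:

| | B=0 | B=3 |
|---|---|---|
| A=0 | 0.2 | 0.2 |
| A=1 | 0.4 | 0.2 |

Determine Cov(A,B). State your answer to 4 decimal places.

E[A] = 0.6,  E[B] = 1.2
E[AB] = 0.6
Cov(A,B) = E[AB] − E[A]E[B] = 0.6 − (0.6)(1.2) = -0.12

-0.1200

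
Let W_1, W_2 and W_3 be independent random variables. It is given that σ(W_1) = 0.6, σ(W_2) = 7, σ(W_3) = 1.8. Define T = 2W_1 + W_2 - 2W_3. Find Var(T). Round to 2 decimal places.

63.40

Var(W_1) = 0.36, Var(W_2) = 49, Var(W_3) = 3.24
By independence, Var(T) = (2)²Var(W_1) + (1)²Var(W_2) + (-2)²Var(W_3)
= (2)²·0.36 + (1)²·49 + (-2)²·3.24 = 63.4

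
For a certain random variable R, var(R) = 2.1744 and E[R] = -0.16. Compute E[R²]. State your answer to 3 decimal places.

E[R²] = var(R) + (E[R])² = 2.1744 + (-0.16)² = 2.2

2.200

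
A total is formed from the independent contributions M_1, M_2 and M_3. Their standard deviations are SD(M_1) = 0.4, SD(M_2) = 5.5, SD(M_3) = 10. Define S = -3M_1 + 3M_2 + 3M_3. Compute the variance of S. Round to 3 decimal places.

var(M_1) = 0.16, var(M_2) = 30.25, var(M_3) = 100
By independence, var(S) = (-3)²var(M_1) + (3)²var(M_2) + (3)²var(M_3)
= (-3)²·0.16 + (3)²·30.25 + (3)²·100 = 1173.69

1173.690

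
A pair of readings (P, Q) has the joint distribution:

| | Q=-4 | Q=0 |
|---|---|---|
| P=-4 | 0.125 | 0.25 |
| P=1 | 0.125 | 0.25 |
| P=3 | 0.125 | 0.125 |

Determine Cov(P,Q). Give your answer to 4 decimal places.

-0.5625

E[P] = -0.375,  E[Q] = -1.5
E[PQ] = 0
Cov(P,Q) = E[PQ] − E[P]E[Q] = 0 − (-0.375)(-1.5) = -0.5625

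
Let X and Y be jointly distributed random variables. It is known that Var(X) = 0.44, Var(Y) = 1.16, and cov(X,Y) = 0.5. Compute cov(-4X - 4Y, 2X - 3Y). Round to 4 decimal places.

12.4000

cov(-4X - 4Y, 2X - 3Y) = (-4)(2)Var(X) + (-4)(-3)Var(Y) + [(-4)(-3) + (-4)(2)]cov(X,Y)
= -8·0.44 + 12·1.16 + 4·0.5 = 12.4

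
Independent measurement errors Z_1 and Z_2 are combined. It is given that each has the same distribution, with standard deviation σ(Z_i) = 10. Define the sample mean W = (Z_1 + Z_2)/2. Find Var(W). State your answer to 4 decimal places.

Var(Z_i) = (10)² = 100
By independence, Var(W) = (0.5)²Var(Z_1) + (0.5)²Var(Z_2)
= (0.5)²·100 + (0.5)²·100 = 50

50.0000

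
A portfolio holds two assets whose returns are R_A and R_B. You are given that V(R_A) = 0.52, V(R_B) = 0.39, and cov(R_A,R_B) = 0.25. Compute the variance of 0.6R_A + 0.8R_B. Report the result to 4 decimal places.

V(0.6R_A + 0.8R_B) = (0.6)²·V(R_A) + (0.8)²·V(R_B) + 2·(0.6)·(0.8)·cov(R_A,R_B)
= 0.36·0.52 + 0.64·0.39 + 0.96·0.25 = 0.6768

0.6768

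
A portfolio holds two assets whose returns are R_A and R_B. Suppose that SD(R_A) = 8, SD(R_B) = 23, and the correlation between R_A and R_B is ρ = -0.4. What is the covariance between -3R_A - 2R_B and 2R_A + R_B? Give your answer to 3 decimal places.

-926.800

Var(R_A) = (8)² = 64;  Var(R_B) = (23)² = 529
Cov(R_A,R_B) = ρ·SD(R_A)·SD(R_B) = -0.4·8·23 = -73.6
Cov(-3R_A - 2R_B, 2R_A + R_B) = (-3)(2)Var(R_A) + (-2)(1)Var(R_B) + [(-3)(1) + (-2)(2)]Cov(R_A,R_B)
= -6·64 + -2·529 + -7·-73.6 = -926.8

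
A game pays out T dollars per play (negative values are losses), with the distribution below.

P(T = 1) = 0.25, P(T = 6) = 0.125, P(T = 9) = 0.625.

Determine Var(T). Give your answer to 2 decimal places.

11.48

E[T] = (1)(0.25) + (6)(0.125) + (9)(0.625) = 6.625
E[T²] = (1)²(0.25) + (6)²(0.125) + (9)²(0.625) = 55.375
Var(T) = E[T²] − (E[T])² = 55.375 − (6.625)² = 11.484375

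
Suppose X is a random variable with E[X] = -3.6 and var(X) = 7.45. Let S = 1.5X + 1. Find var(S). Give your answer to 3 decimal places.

16.763

var(1.5X + 1) = (1.5)²·var(X) = 2.25·7.45 = 16.7625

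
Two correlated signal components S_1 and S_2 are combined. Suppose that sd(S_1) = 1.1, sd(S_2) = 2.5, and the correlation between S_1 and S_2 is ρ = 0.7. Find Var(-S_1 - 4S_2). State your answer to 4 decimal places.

116.6100

Var(S_1) = (1.1)² = 1.21;  Var(S_2) = (2.5)² = 6.25
Cov(S_1,S_2) = ρ·sd(S_1)·sd(S_2) = 0.7·1.1·2.5 = 1.925
Var(-S_1 - 4S_2) = (-1)²·Var(S_1) + (-4)²·Var(S_2) + 2·(-1)·(-4)·Cov(S_1,S_2)
= 1·1.21 + 16·6.25 + 8·1.925 = 116.61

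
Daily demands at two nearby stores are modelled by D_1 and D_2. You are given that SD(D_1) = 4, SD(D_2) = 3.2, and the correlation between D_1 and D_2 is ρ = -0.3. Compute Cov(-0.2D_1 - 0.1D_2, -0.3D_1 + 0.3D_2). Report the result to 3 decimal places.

0.768

var(D_1) = (4)² = 16;  var(D_2) = (3.2)² = 10.24
Cov(D_1,D_2) = ρ·SD(D_1)·SD(D_2) = -0.3·4·3.2 = -3.84
Cov(-0.2D_1 - 0.1D_2, -0.3D_1 + 0.3D_2) = (-0.2)(-0.3)var(D_1) + (-0.1)(0.3)var(D_2) + [(-0.2)(0.3) + (-0.1)(-0.3)]Cov(D_1,D_2)
= 0.06·16 + -0.03·10.24 + -0.03·-3.84 = 0.768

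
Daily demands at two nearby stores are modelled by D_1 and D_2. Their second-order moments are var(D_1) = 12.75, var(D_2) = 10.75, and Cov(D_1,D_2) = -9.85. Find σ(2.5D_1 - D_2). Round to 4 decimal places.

var(2.5D_1 - D_2) = (2.5)²·var(D_1) + (-1)²·var(D_2) + 2·(2.5)·(-1)·Cov(D_1,D_2)
= 6.25·12.75 + 1·10.75 + -5·-9.85 = 139.6875
σ(2.5D_1 - D_2) = √139.6875 ≈ 11.8189

11.8189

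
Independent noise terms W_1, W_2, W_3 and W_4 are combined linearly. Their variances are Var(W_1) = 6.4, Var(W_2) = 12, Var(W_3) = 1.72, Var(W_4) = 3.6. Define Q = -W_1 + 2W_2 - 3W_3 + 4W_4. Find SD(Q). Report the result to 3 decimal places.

By independence, Var(Q) = (-1)²Var(W_1) + (2)²Var(W_2) + (-3)²Var(W_3) + (4)²Var(W_4)
= (-1)²·6.4 + (2)²·12 + (-3)²·1.72 + (4)²·3.6 = 127.48
SD(Q) = √127.48 ≈ 11.291

11.291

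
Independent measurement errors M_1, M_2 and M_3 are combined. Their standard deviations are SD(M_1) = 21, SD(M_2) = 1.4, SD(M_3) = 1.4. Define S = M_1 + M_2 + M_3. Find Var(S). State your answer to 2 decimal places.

Var(M_1) = 441, Var(M_2) = 1.96, Var(M_3) = 1.96
By independence, Var(S) = (1)²Var(M_1) + (1)²Var(M_2) + (1)²Var(M_3)
= (1)²·441 + (1)²·1.96 + (1)²·1.96 = 444.92

444.92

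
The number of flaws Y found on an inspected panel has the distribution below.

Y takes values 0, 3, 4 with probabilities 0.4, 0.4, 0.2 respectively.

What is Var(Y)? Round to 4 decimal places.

E[Y] = (0)(0.4) + (3)(0.4) + (4)(0.2) = 2
E[Y²] = (0)²(0.4) + (3)²(0.4) + (4)²(0.2) = 6.8
Var(Y) = E[Y²] − (E[Y])² = 6.8 − (2)² = 2.8

2.8000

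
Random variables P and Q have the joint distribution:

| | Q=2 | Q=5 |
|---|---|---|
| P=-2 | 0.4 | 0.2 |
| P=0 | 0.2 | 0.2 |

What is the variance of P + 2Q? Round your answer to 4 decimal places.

E[P] = -1.2,  E[Q] = 3.2,  E[PQ] = -3.6
V(P) = 2.4 − (-1.2)² = 0.96;  V(Q) = 12.4 − (3.2)² = 2.16
cov(P,Q) = -3.6 − (-1.2)(3.2) = 0.24
V(P + 2Q) = (1)²·0.96 + (2)²·2.16 + 2·(1)·(2)·0.24 = 10.56

10.5600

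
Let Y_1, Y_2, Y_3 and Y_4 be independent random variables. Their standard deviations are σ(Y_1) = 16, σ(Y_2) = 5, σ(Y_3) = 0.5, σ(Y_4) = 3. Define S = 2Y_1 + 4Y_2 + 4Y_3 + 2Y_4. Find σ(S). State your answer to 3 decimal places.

38.262

Var(Y_1) = 256, Var(Y_2) = 25, Var(Y_3) = 0.25, Var(Y_4) = 9
By independence, Var(S) = (2)²Var(Y_1) + (4)²Var(Y_2) + (4)²Var(Y_3) + (2)²Var(Y_4)
= (2)²·256 + (4)²·25 + (4)²·0.25 + (2)²·9 = 1464
σ(S) = √1464 ≈ 38.262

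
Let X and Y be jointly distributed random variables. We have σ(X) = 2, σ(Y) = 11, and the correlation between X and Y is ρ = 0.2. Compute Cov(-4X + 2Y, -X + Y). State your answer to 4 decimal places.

V(X) = (2)² = 4;  V(Y) = (11)² = 121
Cov(X,Y) = ρ·σ(X)·σ(Y) = 0.2·2·11 = 4.4
Cov(-4X + 2Y, -X + Y) = (-4)(-1)V(X) + (2)(1)V(Y) + [(-4)(1) + (2)(-1)]Cov(X,Y)
= 4·4 + 2·121 + -6·4.4 = 231.6

231.6000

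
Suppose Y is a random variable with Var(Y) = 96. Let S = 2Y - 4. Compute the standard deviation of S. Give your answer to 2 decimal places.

Var(2Y - 4) = (2)²·96 = 384
SD(S) = √384 ≈ 19.60

19.60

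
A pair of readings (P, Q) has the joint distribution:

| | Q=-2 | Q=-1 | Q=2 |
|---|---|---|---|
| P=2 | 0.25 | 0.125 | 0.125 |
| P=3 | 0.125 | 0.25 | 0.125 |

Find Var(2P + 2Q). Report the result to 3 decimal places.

E[P] = 2.5,  E[Q] = -0.625,  E[PQ] = -1.5
Var(P) = 6.5 − (2.5)² = 0.25;  Var(Q) = 2.875 − (-0.625)² = 2.484375
Cov(P,Q) = -1.5 − (2.5)(-0.625) = 0.0625
Var(2P + 2Q) = (2)²·0.25 + (2)²·2.484375 + 2·(2)·(2)·0.0625 = 11.4375

11.438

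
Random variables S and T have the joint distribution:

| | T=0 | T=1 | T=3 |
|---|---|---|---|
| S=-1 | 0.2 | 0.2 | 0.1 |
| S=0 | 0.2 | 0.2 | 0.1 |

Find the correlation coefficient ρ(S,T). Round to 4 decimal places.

E[S] = -0.5,  E[T] = 1
E[ST] = -0.5
Cov(S,T) = E[ST] − E[S]E[T] = -0.5 − (-0.5)(1) = 0
Var(S) = 0.25,  Var(T) = 1.2
ρ = 0 / √(0.25·1.2) ≈ 0.0000

0.0000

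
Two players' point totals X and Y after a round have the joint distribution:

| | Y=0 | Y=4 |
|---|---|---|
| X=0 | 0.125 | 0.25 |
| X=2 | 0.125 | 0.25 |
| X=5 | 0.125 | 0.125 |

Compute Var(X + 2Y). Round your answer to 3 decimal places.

16.750

E[X] = 2,  E[Y] = 2.5,  E[XY] = 4.5
Var(X) = 7.75 − (2)² = 3.75;  Var(Y) = 10 − (2.5)² = 3.75
Cov(X,Y) = 4.5 − (2)(2.5) = -0.5
Var(X + 2Y) = (1)²·3.75 + (2)²·3.75 + 2·(1)·(2)·-0.5 = 16.75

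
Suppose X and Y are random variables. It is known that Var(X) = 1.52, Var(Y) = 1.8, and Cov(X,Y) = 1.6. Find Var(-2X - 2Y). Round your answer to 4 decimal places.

Var(-2X - 2Y) = (-2)²·Var(X) + (-2)²·Var(Y) + 2·(-2)·(-2)·Cov(X,Y)
= 4·1.52 + 4·1.8 + 8·1.6 = 26.08

26.0800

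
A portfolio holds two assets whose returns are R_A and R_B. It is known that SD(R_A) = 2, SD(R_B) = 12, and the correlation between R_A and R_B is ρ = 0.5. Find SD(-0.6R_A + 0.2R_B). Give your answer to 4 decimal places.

2.0785

Var(R_A) = (2)² = 4;  Var(R_B) = (12)² = 144
Cov(R_A,R_B) = ρ·SD(R_A)·SD(R_B) = 0.5·2·12 = 12
Var(-0.6R_A + 0.2R_B) = (-0.6)²·Var(R_A) + (0.2)²·Var(R_B) + 2·(-0.6)·(0.2)·Cov(R_A,R_B)
= 0.36·4 + 0.04·144 + -0.24·12 = 4.32
SD(-0.6R_A + 0.2R_B) = √4.32 ≈ 2.0785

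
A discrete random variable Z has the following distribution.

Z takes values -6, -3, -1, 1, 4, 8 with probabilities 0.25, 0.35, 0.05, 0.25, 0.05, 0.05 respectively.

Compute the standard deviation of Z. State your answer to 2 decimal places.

E[Z] = (-6)(0.25) + (-3)(0.35) + (-1)(0.05) + (1)(0.25) + (4)(0.05) + (8)(0.05) = -1.75
E[Z²] = (-6)²(0.25) + (-3)²(0.35) + (-1)²(0.05) + (1)²(0.25) + (4)²(0.05) + (8)²(0.05) = 16.45
Var(Z) = E[Z²] − (E[Z])² = 16.45 − (-1.75)² = 13.3875
sd(Z) = √13.3875 ≈ 3.66

3.66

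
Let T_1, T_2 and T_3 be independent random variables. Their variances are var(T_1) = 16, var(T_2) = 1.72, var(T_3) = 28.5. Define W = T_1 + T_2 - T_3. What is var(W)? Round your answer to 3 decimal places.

46.220

By independence, var(W) = (1)²var(T_1) + (1)²var(T_2) + (-1)²var(T_3)
= (1)²·16 + (1)²·1.72 + (-1)²·28.5 = 46.22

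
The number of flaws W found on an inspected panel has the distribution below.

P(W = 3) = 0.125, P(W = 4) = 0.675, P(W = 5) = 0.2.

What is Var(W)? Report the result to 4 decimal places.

E[W] = (3)(0.125) + (4)(0.675) + (5)(0.2) = 4.075
E[W²] = (3)²(0.125) + (4)²(0.675) + (5)²(0.2) = 16.925
Var(W) = E[W²] − (E[W])² = 16.925 − (4.075)² = 0.319375

0.3194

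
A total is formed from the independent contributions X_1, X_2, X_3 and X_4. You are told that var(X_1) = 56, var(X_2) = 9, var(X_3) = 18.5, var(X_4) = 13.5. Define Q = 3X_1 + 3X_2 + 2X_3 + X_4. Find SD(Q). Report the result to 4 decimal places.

By independence, var(Q) = (3)²var(X_1) + (3)²var(X_2) + (2)²var(X_3) + (1)²var(X_4)
= (3)²·56 + (3)²·9 + (2)²·18.5 + (1)²·13.5 = 672.5
SD(Q) = √672.5 ≈ 25.9326

25.9326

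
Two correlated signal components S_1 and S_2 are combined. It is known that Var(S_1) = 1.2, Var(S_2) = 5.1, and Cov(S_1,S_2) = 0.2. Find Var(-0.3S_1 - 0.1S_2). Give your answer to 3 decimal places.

0.171

Var(-0.3S_1 - 0.1S_2) = (-0.3)²·Var(S_1) + (-0.1)²·Var(S_2) + 2·(-0.3)·(-0.1)·Cov(S_1,S_2)
= 0.09·1.2 + 0.01·5.1 + 0.06·0.2 = 0.171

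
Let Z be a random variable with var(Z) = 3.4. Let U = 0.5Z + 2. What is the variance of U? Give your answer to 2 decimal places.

var(0.5Z + 2) = (0.5)²·var(Z) = 0.25·3.4 = 0.85

0.85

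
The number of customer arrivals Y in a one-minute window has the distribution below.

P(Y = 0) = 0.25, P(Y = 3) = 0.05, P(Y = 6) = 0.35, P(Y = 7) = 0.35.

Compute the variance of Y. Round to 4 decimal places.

8.1100

E[Y] = (0)(0.25) + (3)(0.05) + (6)(0.35) + (7)(0.35) = 4.7
E[Y²] = (0)²(0.25) + (3)²(0.05) + (6)²(0.35) + (7)²(0.35) = 30.2
V(Y) = E[Y²] − (E[Y])² = 30.2 − (4.7)² = 8.11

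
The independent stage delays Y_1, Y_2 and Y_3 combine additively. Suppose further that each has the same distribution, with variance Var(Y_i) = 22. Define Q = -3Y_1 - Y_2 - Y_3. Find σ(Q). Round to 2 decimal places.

15.56

By independence, Var(Q) = (-3)²Var(Y_1) + (-1)²Var(Y_2) + (-1)²Var(Y_3)
= (-3)²·22 + (-1)²·22 + (-1)²·22 = 242
σ(Q) = √242 ≈ 15.56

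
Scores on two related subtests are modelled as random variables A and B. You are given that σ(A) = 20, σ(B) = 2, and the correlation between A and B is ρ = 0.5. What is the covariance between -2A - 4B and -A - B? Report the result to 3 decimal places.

936.000

Var(A) = (20)² = 400;  Var(B) = (2)² = 4
Cov(A,B) = ρ·σ(A)·σ(B) = 0.5·20·2 = 20
Cov(-2A - 4B, -A - B) = (-2)(-1)Var(A) + (-4)(-1)Var(B) + [(-2)(-1) + (-4)(-1)]Cov(A,B)
= 2·400 + 4·4 + 6·20 = 936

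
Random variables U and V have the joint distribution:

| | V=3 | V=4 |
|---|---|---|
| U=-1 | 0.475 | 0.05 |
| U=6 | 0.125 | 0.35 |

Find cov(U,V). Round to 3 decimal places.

E[U] = 2.325,  E[V] = 3.4
E[UV] = 9.025
cov(U,V) = E[UV] − E[U]E[V] = 9.025 − (2.325)(3.4) = 1.12

1.120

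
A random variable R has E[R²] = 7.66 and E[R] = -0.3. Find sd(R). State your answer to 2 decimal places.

var(R) = 7.66 − (-0.3)² = 7.57
sd(R) = √7.57 ≈ 2.75

2.75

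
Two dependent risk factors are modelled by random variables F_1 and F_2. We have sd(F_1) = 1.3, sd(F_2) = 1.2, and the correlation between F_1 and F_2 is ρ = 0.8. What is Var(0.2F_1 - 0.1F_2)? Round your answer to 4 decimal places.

Var(F_1) = (1.3)² = 1.69;  Var(F_2) = (1.2)² = 1.44
cov(F_1,F_2) = ρ·sd(F_1)·sd(F_2) = 0.8·1.3·1.2 = 1.248
Var(0.2F_1 - 0.1F_2) = (0.2)²·Var(F_1) + (-0.1)²·Var(F_2) + 2·(0.2)·(-0.1)·cov(F_1,F_2)
= 0.04·1.69 + 0.01·1.44 + -0.04·1.248 = 0.03208

0.0321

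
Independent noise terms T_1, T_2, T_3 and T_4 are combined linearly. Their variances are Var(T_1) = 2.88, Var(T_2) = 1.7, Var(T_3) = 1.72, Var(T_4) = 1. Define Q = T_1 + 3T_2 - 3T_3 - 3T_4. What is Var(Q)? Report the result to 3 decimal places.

By independence, Var(Q) = (1)²Var(T_1) + (3)²Var(T_2) + (-3)²Var(T_3) + (-3)²Var(T_4)
= (1)²·2.88 + (3)²·1.7 + (-3)²·1.72 + (-3)²·1 = 42.66

42.660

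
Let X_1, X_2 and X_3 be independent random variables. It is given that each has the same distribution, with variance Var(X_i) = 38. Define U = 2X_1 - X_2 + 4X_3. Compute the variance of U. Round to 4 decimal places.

By independence, Var(U) = (2)²Var(X_1) + (-1)²Var(X_2) + (4)²Var(X_3)
= (2)²·38 + (-1)²·38 + (4)²·38 = 798

798.0000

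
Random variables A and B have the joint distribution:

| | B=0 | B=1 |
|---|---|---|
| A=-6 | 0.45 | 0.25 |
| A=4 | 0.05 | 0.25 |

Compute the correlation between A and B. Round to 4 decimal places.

E[A] = -3,  E[B] = 0.5
E[AB] = -0.5
cov(A,B) = E[AB] − E[A]E[B] = -0.5 − (-3)(0.5) = 1
V(A) = 21,  V(B) = 0.25
ρ = 1 / √(21·0.25) ≈ 0.4364

0.4364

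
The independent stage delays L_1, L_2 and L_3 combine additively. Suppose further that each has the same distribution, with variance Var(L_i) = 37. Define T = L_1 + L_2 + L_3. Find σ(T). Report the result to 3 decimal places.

10.536

By independence, Var(T) = (1)²Var(L_1) + (1)²Var(L_2) + (1)²Var(L_3)
= (1)²·37 + (1)²·37 + (1)²·37 = 111
σ(T) = √111 ≈ 10.536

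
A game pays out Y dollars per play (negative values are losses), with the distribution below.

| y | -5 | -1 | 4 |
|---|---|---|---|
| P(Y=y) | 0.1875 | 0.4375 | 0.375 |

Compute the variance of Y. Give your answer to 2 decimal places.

E[Y] = (-5)(0.1875) + (-1)(0.4375) + (4)(0.375) = 0.125
E[Y²] = (-5)²(0.1875) + (-1)²(0.4375) + (4)²(0.375) = 11.125
var(Y) = E[Y²] − (E[Y])² = 11.125 − (0.125)² = 11.109375

11.11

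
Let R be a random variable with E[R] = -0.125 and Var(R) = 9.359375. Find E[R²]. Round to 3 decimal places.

E[R²] = Var(R) + (E[R])² = 9.359375 + (-0.125)² = 9.375

9.375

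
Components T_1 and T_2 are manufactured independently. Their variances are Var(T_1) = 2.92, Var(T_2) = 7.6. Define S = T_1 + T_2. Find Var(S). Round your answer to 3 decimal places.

By independence, Var(S) = (1)²Var(T_1) + (1)²Var(T_2)
= (1)²·2.92 + (1)²·7.6 = 10.52

10.520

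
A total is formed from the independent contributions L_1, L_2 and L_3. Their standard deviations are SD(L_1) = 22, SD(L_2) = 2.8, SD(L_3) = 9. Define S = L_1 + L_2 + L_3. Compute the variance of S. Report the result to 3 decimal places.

Var(L_1) = 484, Var(L_2) = 7.84, Var(L_3) = 81
By independence, Var(S) = (1)²Var(L_1) + (1)²Var(L_2) + (1)²Var(L_3)
= (1)²·484 + (1)²·7.84 + (1)²·81 = 572.84

572.840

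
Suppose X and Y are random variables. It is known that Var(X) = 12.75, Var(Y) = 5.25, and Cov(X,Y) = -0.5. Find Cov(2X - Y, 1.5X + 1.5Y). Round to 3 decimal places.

29.625

Cov(2X - Y, 1.5X + 1.5Y) = (2)(1.5)Var(X) + (-1)(1.5)Var(Y) + [(2)(1.5) + (-1)(1.5)]Cov(X,Y)
= 3·12.75 + -1.5·5.25 + 1.5·-0.5 = 29.625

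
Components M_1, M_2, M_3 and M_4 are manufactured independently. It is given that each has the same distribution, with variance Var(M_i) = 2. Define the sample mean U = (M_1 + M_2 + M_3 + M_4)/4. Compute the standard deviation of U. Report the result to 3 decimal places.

0.707

By independence, Var(U) = (0.25)²Var(M_1) + (0.25)²Var(M_2) + (0.25)²Var(M_3) + (0.25)²Var(M_4)
= (0.25)²·2 + (0.25)²·2 + (0.25)²·2 + (0.25)²·2 = 0.5
sd(U) = √0.5 ≈ 0.707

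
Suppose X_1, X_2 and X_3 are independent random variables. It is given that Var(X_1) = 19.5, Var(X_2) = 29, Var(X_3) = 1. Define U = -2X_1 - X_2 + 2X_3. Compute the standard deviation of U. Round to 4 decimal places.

By independence, Var(U) = (-2)²Var(X_1) + (-1)²Var(X_2) + (2)²Var(X_3)
= (-2)²·19.5 + (-1)²·29 + (2)²·1 = 111
σ(U) = √111 ≈ 10.5357

10.5357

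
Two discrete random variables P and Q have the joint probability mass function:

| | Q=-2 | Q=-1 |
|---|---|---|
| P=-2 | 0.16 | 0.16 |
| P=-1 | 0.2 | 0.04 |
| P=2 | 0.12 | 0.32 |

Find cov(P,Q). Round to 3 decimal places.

0.280

E[P] = 0,  E[Q] = -1.48
E[PQ] = 0.28
cov(P,Q) = E[PQ] − E[P]E[Q] = 0.28 − (0)(-1.48) = 0.28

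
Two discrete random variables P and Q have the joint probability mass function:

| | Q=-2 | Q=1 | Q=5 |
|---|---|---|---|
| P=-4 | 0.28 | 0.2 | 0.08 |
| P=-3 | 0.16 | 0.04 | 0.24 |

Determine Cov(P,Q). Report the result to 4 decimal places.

0.4976

E[P] = -3.56,  E[Q] = 0.96
E[PQ] = -2.92
Cov(P,Q) = E[PQ] − E[P]E[Q] = -2.92 − (-3.56)(0.96) = 0.4976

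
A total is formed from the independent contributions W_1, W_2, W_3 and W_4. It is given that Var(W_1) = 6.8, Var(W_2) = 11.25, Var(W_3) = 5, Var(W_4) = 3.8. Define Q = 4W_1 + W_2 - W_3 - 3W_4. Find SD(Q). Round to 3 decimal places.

12.619

By independence, Var(Q) = (4)²Var(W_1) + (1)²Var(W_2) + (-1)²Var(W_3) + (-3)²Var(W_4)
= (4)²·6.8 + (1)²·11.25 + (-1)²·5 + (-3)²·3.8 = 159.25
SD(Q) = √159.25 ≈ 12.619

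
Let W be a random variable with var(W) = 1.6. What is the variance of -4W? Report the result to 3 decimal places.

25.600

var(-4W) = (-4)²·var(W) = 16·1.6 = 25.6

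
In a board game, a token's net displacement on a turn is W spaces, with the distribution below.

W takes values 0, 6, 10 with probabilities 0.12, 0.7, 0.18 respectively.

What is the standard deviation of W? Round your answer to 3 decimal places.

E[W] = (0)(0.12) + (6)(0.7) + (10)(0.18) = 6
E[W²] = (0)²(0.12) + (6)²(0.7) + (10)²(0.18) = 43.2
V(W) = E[W²] − (E[W])² = 43.2 − (6)² = 7.2
σ(W) = √7.2 ≈ 2.683

2.683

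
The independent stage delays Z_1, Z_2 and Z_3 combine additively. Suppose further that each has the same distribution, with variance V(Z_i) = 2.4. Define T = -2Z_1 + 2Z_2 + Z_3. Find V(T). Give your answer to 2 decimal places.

21.60

By independence, V(T) = (-2)²V(Z_1) + (2)²V(Z_2) + (1)²V(Z_3)
= (-2)²·2.4 + (2)²·2.4 + (1)²·2.4 = 21.6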